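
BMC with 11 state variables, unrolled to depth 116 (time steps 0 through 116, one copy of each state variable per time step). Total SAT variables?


BMC unrolls to depth k, creating one copy of each state var for steps 0..k.
Step count = 116 + 1 = 117 (steps 0 through 116)
Vars per step = 11
Total = 11 * 117 = 1287

1287


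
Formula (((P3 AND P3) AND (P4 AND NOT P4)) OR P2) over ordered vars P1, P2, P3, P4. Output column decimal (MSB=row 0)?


Formula: (((P3 AND P3) AND (P4 AND NOT P4)) OR P2) over P1, P2, P3, P4 (16 rows)
Evaluate each row (bits = P1,P2,P3,P4, MSB first):
  row 0 [0000]: (((0 AND 0) AND (0 AND NOT 0)) OR 0) -> 0
  row 1 [0001]: (((0 AND 0) AND (1 AND NOT 1)) OR 0) -> 0
  row 2 [0010]: (((1 AND 1) AND (0 AND NOT 0)) OR 0) -> 0
  row 3 [0011]: (((1 AND 1) AND (1 AND NOT 1)) OR 0) -> 0
  row 4 [0100]: (((0 AND 0) AND (0 AND NOT 0)) OR 1) -> 1
  row 5 [0101]: (((0 AND 0) AND (1 AND NOT 1)) OR 1) -> 1
  row 6 [0110]: (((1 AND 1) AND (0 AND NOT 0)) OR 1) -> 1
  row 7 [0111]: (((1 AND 1) AND (1 AND NOT 1)) OR 1) -> 1
  row 8 [1000]: (((0 AND 0) AND (0 AND NOT 0)) OR 0) -> 0
  row 9 [1001]: (((0 AND 0) AND (1 AND NOT 1)) OR 0) -> 0
  row 10 [1010]: (((1 AND 1) AND (0 AND NOT 0)) OR 0) -> 0
  row 11 [1011]: (((1 AND 1) AND (1 AND NOT 1)) OR 0) -> 0
  row 12 [1100]: (((0 AND 0) AND (0 AND NOT 0)) OR 1) -> 1
  row 13 [1101]: (((0 AND 0) AND (1 AND NOT 1)) OR 1) -> 1
  row 14 [1110]: (((1 AND 1) AND (0 AND NOT 0)) OR 1) -> 1
  row 15 [1111]: (((1 AND 1) AND (1 AND NOT 1)) OR 1) -> 1
Full result column, 4 rows per line (P1,P2 fixed per line; P3,P4 runs 00..11 left to right):
  rows 0-3 [P1,P2=00]: 0000  = hex 0
  rows 4-7 [P1,P2=01]: 1111  = hex F
  rows 8-11 [P1,P2=10]: 0000  = hex 0
  rows 12-15 [P1,P2=11]: 1111  = hex F
Output column (row 0 .. row 15) = 0000111100001111
Output column grouped in 4s = 0000 1111 0000 1111 = 0x0F0F
Convert to decimal digit by digit (value = value*16 + digit):
  0 -> 0
  0*16 + 15 (F) = 15
  15*16 + 0 = 240
  240*16 + 15 (F) = 3855
Decimal = 3855

3855


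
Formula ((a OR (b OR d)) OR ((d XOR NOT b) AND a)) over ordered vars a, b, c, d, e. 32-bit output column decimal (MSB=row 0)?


Formula: ((a OR (b OR d)) OR ((d XOR NOT b) AND a)) over a, b, c, d, e (32 rows)
Evaluate each row (bits = a,b,c,d,e, MSB first):
  row 0 [00000]: ((0 OR (0 OR 0)) OR ((0 XOR NOT 0) AND 0)) -> 0
  row 1 [00001]: ((0 OR (0 OR 0)) OR ((0 XOR NOT 0) AND 0)) -> 0
  row 2 [00010]: ((0 OR (0 OR 1)) OR ((1 XOR NOT 0) AND 0)) -> 1
  row 3 [00011]: ((0 OR (0 OR 1)) OR ((1 XOR NOT 0) AND 0)) -> 1
  row 4 [00100]: ((0 OR (0 OR 0)) OR ((0 XOR NOT 0) AND 0)) -> 0
  row 5 [00101]: ((0 OR (0 OR 0)) OR ((0 XOR NOT 0) AND 0)) -> 0
  row 6 [00110]: ((0 OR (0 OR 1)) OR ((1 XOR NOT 0) AND 0)) -> 1
  row 7 [00111]: ((0 OR (0 OR 1)) OR ((1 XOR NOT 0) AND 0)) -> 1
  row 8 [01000]: ((0 OR (1 OR 0)) OR ((0 XOR NOT 1) AND 0)) -> 1
  row 9 [01001]: ((0 OR (1 OR 0)) OR ((0 XOR NOT 1) AND 0)) -> 1
  row 10 [01010]: ((0 OR (1 OR 1)) OR ((1 XOR NOT 1) AND 0)) -> 1
  row 11 [01011]: ((0 OR (1 OR 1)) OR ((1 XOR NOT 1) AND 0)) -> 1
  row 12 [01100]: ((0 OR (1 OR 0)) OR ((0 XOR NOT 1) AND 0)) -> 1
  row 13 [01101]: ((0 OR (1 OR 0)) OR ((0 XOR NOT 1) AND 0)) -> 1
  row 14 [01110]: ((0 OR (1 OR 1)) OR ((1 XOR NOT 1) AND 0)) -> 1
  row 15 [01111]: ((0 OR (1 OR 1)) OR ((1 XOR NOT 1) AND 0)) -> 1
  row 16 [10000]: ((1 OR (0 OR 0)) OR ((0 XOR NOT 0) AND 1)) -> 1
  row 17 [10001]: ((1 OR (0 OR 0)) OR ((0 XOR NOT 0) AND 1)) -> 1
  row 18 [10010]: ((1 OR (0 OR 1)) OR ((1 XOR NOT 0) AND 1)) -> 1
  row 19 [10011]: ((1 OR (0 OR 1)) OR ((1 XOR NOT 0) AND 1)) -> 1
  row 20 [10100]: ((1 OR (0 OR 0)) OR ((0 XOR NOT 0) AND 1)) -> 1
  row 21 [10101]: ((1 OR (0 OR 0)) OR ((0 XOR NOT 0) AND 1)) -> 1
  row 22 [10110]: ((1 OR (0 OR 1)) OR ((1 XOR NOT 0) AND 1)) -> 1
  row 23 [10111]: ((1 OR (0 OR 1)) OR ((1 XOR NOT 0) AND 1)) -> 1
  row 24 [11000]: ((1 OR (1 OR 0)) OR ((0 XOR NOT 1) AND 1)) -> 1
  row 25 [11001]: ((1 OR (1 OR 0)) OR ((0 XOR NOT 1) AND 1)) -> 1
  row 26 [11010]: ((1 OR (1 OR 1)) OR ((1 XOR NOT 1) AND 1)) -> 1
  row 27 [11011]: ((1 OR (1 OR 1)) OR ((1 XOR NOT 1) AND 1)) -> 1
  row 28 [11100]: ((1 OR (1 OR 0)) OR ((0 XOR NOT 1) AND 1)) -> 1
  row 29 [11101]: ((1 OR (1 OR 0)) OR ((0 XOR NOT 1) AND 1)) -> 1
  row 30 [11110]: ((1 OR (1 OR 1)) OR ((1 XOR NOT 1) AND 1)) -> 1
  row 31 [11111]: ((1 OR (1 OR 1)) OR ((1 XOR NOT 1) AND 1)) -> 1
Full result column, 4 rows per line (a,b,c fixed per line; d,e runs 00..11 left to right):
  rows 0-3 [a,b,c=000]: 0011  = hex 3
  rows 4-7 [a,b,c=001]: 0011  = hex 3
  rows 8-11 [a,b,c=010]: 1111  = hex F
  rows 12-15 [a,b,c=011]: 1111  = hex F
  rows 16-19 [a,b,c=100]: 1111  = hex F
  rows 20-23 [a,b,c=101]: 1111  = hex F
  rows 24-27 [a,b,c=110]: 1111  = hex F
  rows 28-31 [a,b,c=111]: 1111  = hex F
Output column (row 0 .. row 31) = 00110011111111111111111111111111
Output column grouped in 4s = 0011 0011 1111 1111 1111 1111 1111 1111 = 0x33FFFFFF
Convert to decimal digit by digit (value = value*16 + digit):
  3 -> 3
  3*16 + 3 = 51
  51*16 + 15 (F) = 831
  831*16 + 15 (F) = 13311
  13311*16 + 15 (F) = 212991
  212991*16 + 15 (F) = 3407871
  3407871*16 + 15 (F) = 54525951
  54525951*16 + 15 (F) = 872415231
Decimal = 872415231

872415231


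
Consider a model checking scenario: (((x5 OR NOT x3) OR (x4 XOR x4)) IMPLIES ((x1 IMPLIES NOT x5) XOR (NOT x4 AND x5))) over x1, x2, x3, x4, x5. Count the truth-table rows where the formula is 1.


Formula: (((x5 OR NOT x3) OR (x4 XOR x4)) IMPLIES ((x1 IMPLIES NOT x5) XOR (NOT x4 AND x5))) over 5 vars (32 rows)
Evaluate each row (x1, x2, x3, x4, x5 as bits, MSB first):
  row 0 [00000]: (((0 OR NOT 0) OR (0 XOR 0)) IMPLIES ((0 IMPLIES NOT 0) XOR (NOT 0 AND 0))) -> 1
  row 1 [00001]: (((1 OR NOT 0) OR (0 XOR 0)) IMPLIES ((0 IMPLIES NOT 1) XOR (NOT 0 AND 1))) -> 0
  row 2 [00010]: (((0 OR NOT 0) OR (1 XOR 1)) IMPLIES ((0 IMPLIES NOT 0) XOR (NOT 1 AND 0))) -> 1
  row 3 [00011]: (((1 OR NOT 0) OR (1 XOR 1)) IMPLIES ((0 IMPLIES NOT 1) XOR (NOT 1 AND 1))) -> 1
  row 4 [00100]: (((0 OR NOT 1) OR (0 XOR 0)) IMPLIES ((0 IMPLIES NOT 0) XOR (NOT 0 AND 0))) -> 1
  row 5 [00101]: (((1 OR NOT 1) OR (0 XOR 0)) IMPLIES ((0 IMPLIES NOT 1) XOR (NOT 0 AND 1))) -> 0
  row 6 [00110]: (((0 OR NOT 1) OR (1 XOR 1)) IMPLIES ((0 IMPLIES NOT 0) XOR (NOT 1 AND 0))) -> 1
  row 7 [00111]: (((1 OR NOT 1) OR (1 XOR 1)) IMPLIES ((0 IMPLIES NOT 1) XOR (NOT 1 AND 1))) -> 1
  row 8 [01000]: (((0 OR NOT 0) OR (0 XOR 0)) IMPLIES ((0 IMPLIES NOT 0) XOR (NOT 0 AND 0))) -> 1
  row 9 [01001]: (((1 OR NOT 0) OR (0 XOR 0)) IMPLIES ((0 IMPLIES NOT 1) XOR (NOT 0 AND 1))) -> 0
  row 10 [01010]: (((0 OR NOT 0) OR (1 XOR 1)) IMPLIES ((0 IMPLIES NOT 0) XOR (NOT 1 AND 0))) -> 1
  row 11 [01011]: (((1 OR NOT 0) OR (1 XOR 1)) IMPLIES ((0 IMPLIES NOT 1) XOR (NOT 1 AND 1))) -> 1
  row 12 [01100]: (((0 OR NOT 1) OR (0 XOR 0)) IMPLIES ((0 IMPLIES NOT 0) XOR (NOT 0 AND 0))) -> 1
  row 13 [01101]: (((1 OR NOT 1) OR (0 XOR 0)) IMPLIES ((0 IMPLIES NOT 1) XOR (NOT 0 AND 1))) -> 0
  row 14 [01110]: (((0 OR NOT 1) OR (1 XOR 1)) IMPLIES ((0 IMPLIES NOT 0) XOR (NOT 1 AND 0))) -> 1
  row 15 [01111]: (((1 OR NOT 1) OR (1 XOR 1)) IMPLIES ((0 IMPLIES NOT 1) XOR (NOT 1 AND 1))) -> 1
  row 16 [10000]: (((0 OR NOT 0) OR (0 XOR 0)) IMPLIES ((1 IMPLIES NOT 0) XOR (NOT 0 AND 0))) -> 1
  row 17 [10001]: (((1 OR NOT 0) OR (0 XOR 0)) IMPLIES ((1 IMPLIES NOT 1) XOR (NOT 0 AND 1))) -> 1
  row 18 [10010]: (((0 OR NOT 0) OR (1 XOR 1)) IMPLIES ((1 IMPLIES NOT 0) XOR (NOT 1 AND 0))) -> 1
  row 19 [10011]: (((1 OR NOT 0) OR (1 XOR 1)) IMPLIES ((1 IMPLIES NOT 1) XOR (NOT 1 AND 1))) -> 0
  row 20 [10100]: (((0 OR NOT 1) OR (0 XOR 0)) IMPLIES ((1 IMPLIES NOT 0) XOR (NOT 0 AND 0))) -> 1
  row 21 [10101]: (((1 OR NOT 1) OR (0 XOR 0)) IMPLIES ((1 IMPLIES NOT 1) XOR (NOT 0 AND 1))) -> 1
  row 22 [10110]: (((0 OR NOT 1) OR (1 XOR 1)) IMPLIES ((1 IMPLIES NOT 0) XOR (NOT 1 AND 0))) -> 1
  row 23 [10111]: (((1 OR NOT 1) OR (1 XOR 1)) IMPLIES ((1 IMPLIES NOT 1) XOR (NOT 1 AND 1))) -> 0
  row 24 [11000]: (((0 OR NOT 0) OR (0 XOR 0)) IMPLIES ((1 IMPLIES NOT 0) XOR (NOT 0 AND 0))) -> 1
  row 25 [11001]: (((1 OR NOT 0) OR (0 XOR 0)) IMPLIES ((1 IMPLIES NOT 1) XOR (NOT 0 AND 1))) -> 1
  row 26 [11010]: (((0 OR NOT 0) OR (1 XOR 1)) IMPLIES ((1 IMPLIES NOT 0) XOR (NOT 1 AND 0))) -> 1
  row 27 [11011]: (((1 OR NOT 0) OR (1 XOR 1)) IMPLIES ((1 IMPLIES NOT 1) XOR (NOT 1 AND 1))) -> 0
  row 28 [11100]: (((0 OR NOT 1) OR (0 XOR 0)) IMPLIES ((1 IMPLIES NOT 0) XOR (NOT 0 AND 0))) -> 1
  row 29 [11101]: (((1 OR NOT 1) OR (0 XOR 0)) IMPLIES ((1 IMPLIES NOT 1) XOR (NOT 0 AND 1))) -> 1
  row 30 [11110]: (((0 OR NOT 1) OR (1 XOR 1)) IMPLIES ((1 IMPLIES NOT 0) XOR (NOT 1 AND 0))) -> 1
  row 31 [11111]: (((1 OR NOT 1) OR (1 XOR 1)) IMPLIES ((1 IMPLIES NOT 1) XOR (NOT 1 AND 1))) -> 0
Full result column, 8 rows per line (x1,x2 fixed per line; x3,x4,x5 runs 000..111 left to right):
  rows 0-7 [x1,x2=00]: 10111011  (ones: 6)
  rows 8-15 [x1,x2=01]: 10111011  (ones: 6)
  rows 16-23 [x1,x2=10]: 11101110  (ones: 6)
  rows 24-31 [x1,x2=11]: 11101110  (ones: 6)
Count of 1-rows = 6+6+6+6 = 24

24


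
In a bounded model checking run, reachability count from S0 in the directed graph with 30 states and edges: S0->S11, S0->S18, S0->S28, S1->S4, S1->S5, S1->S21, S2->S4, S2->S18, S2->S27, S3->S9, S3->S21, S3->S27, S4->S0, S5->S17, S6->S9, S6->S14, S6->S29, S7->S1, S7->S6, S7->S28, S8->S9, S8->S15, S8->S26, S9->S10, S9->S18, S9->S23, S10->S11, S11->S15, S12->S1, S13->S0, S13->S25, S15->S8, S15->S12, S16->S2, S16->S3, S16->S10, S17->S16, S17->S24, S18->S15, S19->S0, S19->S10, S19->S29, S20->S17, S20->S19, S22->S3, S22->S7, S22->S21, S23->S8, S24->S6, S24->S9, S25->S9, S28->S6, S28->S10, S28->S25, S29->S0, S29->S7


BFS from S0:
  layer 0: {S0}
  layer 1: {S11, S18, S28}
  layer 2: {S6, S10, S15, S25}
  layer 3: {S8, S9, S12, S14, S29}
  layer 4: {S1, S7, S23, S26}
  layer 5: {S4, S5, S21}
  layer 6: {S17}
  layer 7: {S16, S24}
  layer 8: {S2, S3}
  layer 9: {S27}
Reachable set: {S0, S1, S2, S3, S4, S5, S6, S7, S8, S9, S10, S11, S12, S14, S15, S16, S17, S18, S21, S23, S24, S25, S26, S27, S28, S29}
Count = 26

26


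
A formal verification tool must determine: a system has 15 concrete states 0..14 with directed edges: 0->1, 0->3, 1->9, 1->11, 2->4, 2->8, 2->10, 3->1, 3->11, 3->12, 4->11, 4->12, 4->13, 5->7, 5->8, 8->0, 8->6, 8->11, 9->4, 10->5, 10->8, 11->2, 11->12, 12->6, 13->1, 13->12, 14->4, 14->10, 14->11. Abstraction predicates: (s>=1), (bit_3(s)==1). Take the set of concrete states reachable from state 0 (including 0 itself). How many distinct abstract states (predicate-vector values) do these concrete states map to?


BFS from 0:
Concrete reachable: {0, 1, 2, 3, 4, 5, 6, 7, 8, 9, 10, 11, 12, 13}
Abstract via predicates (s>=1), (bit_3(s)==1):
  (0,0) <- {0}
  (1,0) <- {1, 2, 3, 4, 5, 6, 7}
  (1,1) <- {8, 9, 10, 11, 12, 13}
Distinct abstract states = 3

3


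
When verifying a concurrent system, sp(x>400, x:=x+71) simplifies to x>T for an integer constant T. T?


Formula: sp(P, x:=E) = exists old_x. (x = E[old_x/x]) AND P[old_x/x] (old_x is the value of x before the assignment; eliminate old_x by solving x = E[old_x/x] for old_x)
Step 1: Precondition P: x>400, i.e. old_x > 400
Step 2: Assignment gives x = old_x + 71, so old_x = x - 71
Step 3: Substitute into P: x - 71 > 400
Step 4: Simplify: x > 400+71 = 471

471


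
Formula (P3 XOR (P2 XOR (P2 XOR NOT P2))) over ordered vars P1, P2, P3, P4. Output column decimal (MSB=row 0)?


Formula: (P3 XOR (P2 XOR (P2 XOR NOT P2))) over P1, P2, P3, P4 (16 rows)
Evaluate each row (bits = P1,P2,P3,P4, MSB first):
  row 0 [0000]: (0 XOR (0 XOR (0 XOR NOT 0))) -> 1
  row 1 [0001]: (0 XOR (0 XOR (0 XOR NOT 0))) -> 1
  row 2 [0010]: (1 XOR (0 XOR (0 XOR NOT 0))) -> 0
  row 3 [0011]: (1 XOR (0 XOR (0 XOR NOT 0))) -> 0
  row 4 [0100]: (0 XOR (1 XOR (1 XOR NOT 1))) -> 0
  row 5 [0101]: (0 XOR (1 XOR (1 XOR NOT 1))) -> 0
  row 6 [0110]: (1 XOR (1 XOR (1 XOR NOT 1))) -> 1
  row 7 [0111]: (1 XOR (1 XOR (1 XOR NOT 1))) -> 1
  row 8 [1000]: (0 XOR (0 XOR (0 XOR NOT 0))) -> 1
  row 9 [1001]: (0 XOR (0 XOR (0 XOR NOT 0))) -> 1
  row 10 [1010]: (1 XOR (0 XOR (0 XOR NOT 0))) -> 0
  row 11 [1011]: (1 XOR (0 XOR (0 XOR NOT 0))) -> 0
  row 12 [1100]: (0 XOR (1 XOR (1 XOR NOT 1))) -> 0
  row 13 [1101]: (0 XOR (1 XOR (1 XOR NOT 1))) -> 0
  row 14 [1110]: (1 XOR (1 XOR (1 XOR NOT 1))) -> 1
  row 15 [1111]: (1 XOR (1 XOR (1 XOR NOT 1))) -> 1
Full result column, 4 rows per line (P1,P2 fixed per line; P3,P4 runs 00..11 left to right):
  rows 0-3 [P1,P2=00]: 1100  = hex C
  rows 4-7 [P1,P2=01]: 0011  = hex 3
  rows 8-11 [P1,P2=10]: 1100  = hex C
  rows 12-15 [P1,P2=11]: 0011  = hex 3
Output column (row 0 .. row 15) = 1100001111000011
Output column grouped in 4s = 1100 0011 1100 0011 = 0xC3C3
Convert to decimal digit by digit (value = value*16 + digit):
  C -> 12
  12*16 + 3 = 195
  195*16 + 12 (C) = 3132
  3132*16 + 3 = 50115
Decimal = 50115

50115


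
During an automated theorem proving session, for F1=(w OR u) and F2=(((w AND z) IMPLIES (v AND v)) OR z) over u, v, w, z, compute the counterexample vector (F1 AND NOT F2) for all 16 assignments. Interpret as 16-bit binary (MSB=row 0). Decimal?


F1 = (w OR u)
F2 = (((w AND z) IMPLIES (v AND v)) OR z)
Counterexample to F1=>F2 is where F1=1 and F2=0.
Evaluate each row (bits = u,v,w,z, MSB first):
  row 0 [0000]: F1=0 F2=1 -> F1&~F2 -> 0
  row 1 [0001]: F1=0 F2=1 -> F1&~F2 -> 0
  row 2 [0010]: F1=1 F2=1 -> F1&~F2 -> 0
  row 3 [0011]: F1=1 F2=1 -> F1&~F2 -> 0
  row 4 [0100]: F1=0 F2=1 -> F1&~F2 -> 0
  row 5 [0101]: F1=0 F2=1 -> F1&~F2 -> 0
  row 6 [0110]: F1=1 F2=1 -> F1&~F2 -> 0
  row 7 [0111]: F1=1 F2=1 -> F1&~F2 -> 0
  row 8 [1000]: F1=1 F2=1 -> F1&~F2 -> 0
  row 9 [1001]: F1=1 F2=1 -> F1&~F2 -> 0
  row 10 [1010]: F1=1 F2=1 -> F1&~F2 -> 0
  row 11 [1011]: F1=1 F2=1 -> F1&~F2 -> 0
  row 12 [1100]: F1=1 F2=1 -> F1&~F2 -> 0
  row 13 [1101]: F1=1 F2=1 -> F1&~F2 -> 0
  row 14 [1110]: F1=1 F2=1 -> F1&~F2 -> 0
  row 15 [1111]: F1=1 F2=1 -> F1&~F2 -> 0
Full result column, 4 rows per line (u,v fixed per line; w,z runs 00..11 left to right):
  rows 0-3 [u,v=00]: 0000  = hex 0
  rows 4-7 [u,v=01]: 0000  = hex 0
  rows 8-11 [u,v=10]: 0000  = hex 0
  rows 12-15 [u,v=11]: 0000  = hex 0
Counterexample vector (row 0 .. row 15) = 0000000000000000
Output column grouped in 4s = 0000 0000 0000 0000 = 0x0000
Convert to decimal digit by digit (value = value*16 + digit):
  0 -> 0
  0*16 + 0 = 0
  0*16 + 0 = 0
  0*16 + 0 = 0
Decimal = 0

0


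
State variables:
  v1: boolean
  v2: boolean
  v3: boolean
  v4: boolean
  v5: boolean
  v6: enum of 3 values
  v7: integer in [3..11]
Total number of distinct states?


State space = product of domain sizes of all variables.
Domain sizes:
  v1 (boolean): 2
  v2 (boolean): 2
  v3 (boolean): 2
  v4 (boolean): 2
  v5 (boolean): 2
  v6 (enum of 3 values): 3
  v7 (integer in [3..11]): 9
Product = 2 * 2 * 2 * 2 * 2 * 3 * 9 = 864

864


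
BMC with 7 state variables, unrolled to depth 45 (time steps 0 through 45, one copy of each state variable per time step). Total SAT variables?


BMC unrolls to depth k, creating one copy of each state var for steps 0..k.
Step count = 45 + 1 = 46 (steps 0 through 45)
Vars per step = 7
Total = 7 * 46 = 322

322


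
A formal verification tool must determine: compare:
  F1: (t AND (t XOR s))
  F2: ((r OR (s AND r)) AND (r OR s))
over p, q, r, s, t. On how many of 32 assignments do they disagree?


F1 = (t AND (t XOR s))
F2 = ((r OR (s AND r)) AND (r OR s))
Evaluate both on each of 32 rows (bits = p,q,r,s,t):
  row 0 [00000]: F1=0 F2=0 -> 0
  row 1 [00001]: F1=1 F2=0 (differ) -> 1
  row 2 [00010]: F1=0 F2=0 -> 0
  row 3 [00011]: F1=0 F2=0 -> 0
  row 4 [00100]: F1=0 F2=1 (differ) -> 1
  row 5 [00101]: F1=1 F2=1 -> 0
  row 6 [00110]: F1=0 F2=1 (differ) -> 1
  row 7 [00111]: F1=0 F2=1 (differ) -> 1
  row 8 [01000]: F1=0 F2=0 -> 0
  row 9 [01001]: F1=1 F2=0 (differ) -> 1
  row 10 [01010]: F1=0 F2=0 -> 0
  row 11 [01011]: F1=0 F2=0 -> 0
  row 12 [01100]: F1=0 F2=1 (differ) -> 1
  row 13 [01101]: F1=1 F2=1 -> 0
  row 14 [01110]: F1=0 F2=1 (differ) -> 1
  row 15 [01111]: F1=0 F2=1 (differ) -> 1
  row 16 [10000]: F1=0 F2=0 -> 0
  row 17 [10001]: F1=1 F2=0 (differ) -> 1
  row 18 [10010]: F1=0 F2=0 -> 0
  row 19 [10011]: F1=0 F2=0 -> 0
  row 20 [10100]: F1=0 F2=1 (differ) -> 1
  row 21 [10101]: F1=1 F2=1 -> 0
  row 22 [10110]: F1=0 F2=1 (differ) -> 1
  row 23 [10111]: F1=0 F2=1 (differ) -> 1
  row 24 [11000]: F1=0 F2=0 -> 0
  row 25 [11001]: F1=1 F2=0 (differ) -> 1
  row 26 [11010]: F1=0 F2=0 -> 0
  row 27 [11011]: F1=0 F2=0 -> 0
  row 28 [11100]: F1=0 F2=1 (differ) -> 1
  row 29 [11101]: F1=1 F2=1 -> 0
  row 30 [11110]: F1=0 F2=1 (differ) -> 1
  row 31 [11111]: F1=0 F2=1 (differ) -> 1
Full result column, 8 rows per line (p,q fixed per line; r,s,t runs 000..111 left to right):
  rows 0-7 [p,q=00]: 01001011  (ones: 4)
  rows 8-15 [p,q=01]: 01001011  (ones: 4)
  rows 16-23 [p,q=10]: 01001011  (ones: 4)
  rows 24-31 [p,q=11]: 01001011  (ones: 4)
Disagreements = 4+4+4+4 = 16

16


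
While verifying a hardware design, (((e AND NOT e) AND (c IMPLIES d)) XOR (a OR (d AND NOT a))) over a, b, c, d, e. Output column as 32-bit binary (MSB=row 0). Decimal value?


Formula: (((e AND NOT e) AND (c IMPLIES d)) XOR (a OR (d AND NOT a))) over a, b, c, d, e (32 rows)
Evaluate each row (bits = a,b,c,d,e, MSB first):
  row 0 [00000]: (((0 AND NOT 0) AND (0 IMPLIES 0)) XOR (0 OR (0 AND NOT 0))) -> 0
  row 1 [00001]: (((1 AND NOT 1) AND (0 IMPLIES 0)) XOR (0 OR (0 AND NOT 0))) -> 0
  row 2 [00010]: (((0 AND NOT 0) AND (0 IMPLIES 1)) XOR (0 OR (1 AND NOT 0))) -> 1
  row 3 [00011]: (((1 AND NOT 1) AND (0 IMPLIES 1)) XOR (0 OR (1 AND NOT 0))) -> 1
  row 4 [00100]: (((0 AND NOT 0) AND (1 IMPLIES 0)) XOR (0 OR (0 AND NOT 0))) -> 0
  row 5 [00101]: (((1 AND NOT 1) AND (1 IMPLIES 0)) XOR (0 OR (0 AND NOT 0))) -> 0
  row 6 [00110]: (((0 AND NOT 0) AND (1 IMPLIES 1)) XOR (0 OR (1 AND NOT 0))) -> 1
  row 7 [00111]: (((1 AND NOT 1) AND (1 IMPLIES 1)) XOR (0 OR (1 AND NOT 0))) -> 1
  row 8 [01000]: (((0 AND NOT 0) AND (0 IMPLIES 0)) XOR (0 OR (0 AND NOT 0))) -> 0
  row 9 [01001]: (((1 AND NOT 1) AND (0 IMPLIES 0)) XOR (0 OR (0 AND NOT 0))) -> 0
  row 10 [01010]: (((0 AND NOT 0) AND (0 IMPLIES 1)) XOR (0 OR (1 AND NOT 0))) -> 1
  row 11 [01011]: (((1 AND NOT 1) AND (0 IMPLIES 1)) XOR (0 OR (1 AND NOT 0))) -> 1
  row 12 [01100]: (((0 AND NOT 0) AND (1 IMPLIES 0)) XOR (0 OR (0 AND NOT 0))) -> 0
  row 13 [01101]: (((1 AND NOT 1) AND (1 IMPLIES 0)) XOR (0 OR (0 AND NOT 0))) -> 0
  row 14 [01110]: (((0 AND NOT 0) AND (1 IMPLIES 1)) XOR (0 OR (1 AND NOT 0))) -> 1
  row 15 [01111]: (((1 AND NOT 1) AND (1 IMPLIES 1)) XOR (0 OR (1 AND NOT 0))) -> 1
  row 16 [10000]: (((0 AND NOT 0) AND (0 IMPLIES 0)) XOR (1 OR (0 AND NOT 1))) -> 1
  row 17 [10001]: (((1 AND NOT 1) AND (0 IMPLIES 0)) XOR (1 OR (0 AND NOT 1))) -> 1
  row 18 [10010]: (((0 AND NOT 0) AND (0 IMPLIES 1)) XOR (1 OR (1 AND NOT 1))) -> 1
  row 19 [10011]: (((1 AND NOT 1) AND (0 IMPLIES 1)) XOR (1 OR (1 AND NOT 1))) -> 1
  row 20 [10100]: (((0 AND NOT 0) AND (1 IMPLIES 0)) XOR (1 OR (0 AND NOT 1))) -> 1
  row 21 [10101]: (((1 AND NOT 1) AND (1 IMPLIES 0)) XOR (1 OR (0 AND NOT 1))) -> 1
  row 22 [10110]: (((0 AND NOT 0) AND (1 IMPLIES 1)) XOR (1 OR (1 AND NOT 1))) -> 1
  row 23 [10111]: (((1 AND NOT 1) AND (1 IMPLIES 1)) XOR (1 OR (1 AND NOT 1))) -> 1
  row 24 [11000]: (((0 AND NOT 0) AND (0 IMPLIES 0)) XOR (1 OR (0 AND NOT 1))) -> 1
  row 25 [11001]: (((1 AND NOT 1) AND (0 IMPLIES 0)) XOR (1 OR (0 AND NOT 1))) -> 1
  row 26 [11010]: (((0 AND NOT 0) AND (0 IMPLIES 1)) XOR (1 OR (1 AND NOT 1))) -> 1
  row 27 [11011]: (((1 AND NOT 1) AND (0 IMPLIES 1)) XOR (1 OR (1 AND NOT 1))) -> 1
  row 28 [11100]: (((0 AND NOT 0) AND (1 IMPLIES 0)) XOR (1 OR (0 AND NOT 1))) -> 1
  row 29 [11101]: (((1 AND NOT 1) AND (1 IMPLIES 0)) XOR (1 OR (0 AND NOT 1))) -> 1
  row 30 [11110]: (((0 AND NOT 0) AND (1 IMPLIES 1)) XOR (1 OR (1 AND NOT 1))) -> 1
  row 31 [11111]: (((1 AND NOT 1) AND (1 IMPLIES 1)) XOR (1 OR (1 AND NOT 1))) -> 1
Full result column, 4 rows per line (a,b,c fixed per line; d,e runs 00..11 left to right):
  rows 0-3 [a,b,c=000]: 0011  = hex 3
  rows 4-7 [a,b,c=001]: 0011  = hex 3
  rows 8-11 [a,b,c=010]: 0011  = hex 3
  rows 12-15 [a,b,c=011]: 0011  = hex 3
  rows 16-19 [a,b,c=100]: 1111  = hex F
  rows 20-23 [a,b,c=101]: 1111  = hex F
  rows 24-27 [a,b,c=110]: 1111  = hex F
  rows 28-31 [a,b,c=111]: 1111  = hex F
Output column (row 0 .. row 31) = 00110011001100111111111111111111
Output column grouped in 4s = 0011 0011 0011 0011 1111 1111 1111 1111 = 0x3333FFFF
Convert to decimal digit by digit (value = value*16 + digit):
  3 -> 3
  3*16 + 3 = 51
  51*16 + 3 = 819
  819*16 + 3 = 13107
  13107*16 + 15 (F) = 209727
  209727*16 + 15 (F) = 3355647
  3355647*16 + 15 (F) = 53690367
  53690367*16 + 15 (F) = 859045887
Decimal = 859045887

859045887


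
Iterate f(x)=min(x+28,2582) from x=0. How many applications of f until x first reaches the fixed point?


Step 1: x=0, cap=2582, increment=28
Step 2: x grows by 28 each step until capped at 2582; fixed point is x=2582
Step 3: iterations = ceil(2582/28) = 93

93


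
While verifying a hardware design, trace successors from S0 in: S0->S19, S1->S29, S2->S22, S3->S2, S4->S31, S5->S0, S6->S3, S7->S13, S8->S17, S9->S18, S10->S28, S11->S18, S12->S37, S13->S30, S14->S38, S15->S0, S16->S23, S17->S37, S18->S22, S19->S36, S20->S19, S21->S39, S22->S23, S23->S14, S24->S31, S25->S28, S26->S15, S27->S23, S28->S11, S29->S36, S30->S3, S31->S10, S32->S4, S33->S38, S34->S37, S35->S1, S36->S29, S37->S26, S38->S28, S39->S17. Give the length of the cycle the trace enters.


Trace from S0 until a state repeats:
  S0 -> S19 -> S36 -> S29 -> S36
S36 first seen at step 2, revisited at step 4.
Cycle length = 4 - 2 = 2

2


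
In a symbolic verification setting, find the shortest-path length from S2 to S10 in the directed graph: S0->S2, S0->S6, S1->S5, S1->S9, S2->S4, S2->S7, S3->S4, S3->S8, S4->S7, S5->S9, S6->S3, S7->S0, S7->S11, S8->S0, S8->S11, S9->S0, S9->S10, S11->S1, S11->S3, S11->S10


BFS layer-by-layer from S2:
  dist 0: {S2}
  dist 1: {S4, S7}
  dist 2: {S0, S11}
  dist 3: {S1, S3, S6, S10}
  -> S10 reached at distance 3
Shortest path length = 3

3


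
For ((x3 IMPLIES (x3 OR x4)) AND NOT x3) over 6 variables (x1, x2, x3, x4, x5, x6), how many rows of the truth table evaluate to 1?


Formula: ((x3 IMPLIES (x3 OR x4)) AND NOT x3) over 6 vars (64 rows)
Evaluate each row (x1, x2, x3, x4, x5, x6 as bits, MSB first):
  row 0 [000000]: ((0 IMPLIES (0 OR 0)) AND NOT 0) -> 1
  row 1 [000001]: ((0 IMPLIES (0 OR 0)) AND NOT 0) -> 1
  row 2 [000010]: ((0 IMPLIES (0 OR 0)) AND NOT 0) -> 1
  row 3 [000011]: ((0 IMPLIES (0 OR 0)) AND NOT 0) -> 1
  row 4 [000100]: ((0 IMPLIES (0 OR 1)) AND NOT 0) -> 1
  (every remaining row is evaluated the same way; all 64 results are listed next)
Full result column, 8 rows per line (x1,x2,x3 fixed per line; x4,x5,x6 runs 000..111 left to right):
  rows 0-7 [x1,x2,x3=000]: 11111111  (ones: 8)
  rows 8-15 [x1,x2,x3=001]: 00000000  (ones: 0)
  rows 16-23 [x1,x2,x3=010]: 11111111  (ones: 8)
  rows 24-31 [x1,x2,x3=011]: 00000000  (ones: 0)
  rows 32-39 [x1,x2,x3=100]: 11111111  (ones: 8)
  rows 40-47 [x1,x2,x3=101]: 00000000  (ones: 0)
  rows 48-55 [x1,x2,x3=110]: 11111111  (ones: 8)
  rows 56-63 [x1,x2,x3=111]: 00000000  (ones: 0)
Count of 1-rows = 8+0+8+0+8+0+8+0 = 32

32


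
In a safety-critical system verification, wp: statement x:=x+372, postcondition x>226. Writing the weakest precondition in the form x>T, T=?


Formula: wp(x:=E, P) = P[E/x] (substitute E for x in postcondition)
Step 1: Postcondition: x>226
Step 2: Substitute x+372 for x: x+372>226
Step 3: Solve for x: x > 226-372 = -146

-146


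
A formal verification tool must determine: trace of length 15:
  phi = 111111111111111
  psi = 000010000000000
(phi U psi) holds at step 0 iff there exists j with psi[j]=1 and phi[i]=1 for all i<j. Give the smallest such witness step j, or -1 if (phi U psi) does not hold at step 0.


(phi U psi) at 0: need smallest j with psi[j]=1 and phi[i]=1 for all i in [0,j).
Scan from step 0:
  step 0: phi=1, psi=0 -> continue
  step 1: phi=1, psi=0 -> continue
  step 2: phi=1, psi=0 -> continue
  step 3: phi=1, psi=0 -> continue
  step 4: psi=1 and phi held for [0,4) -> witness found
Witness step = 4

4


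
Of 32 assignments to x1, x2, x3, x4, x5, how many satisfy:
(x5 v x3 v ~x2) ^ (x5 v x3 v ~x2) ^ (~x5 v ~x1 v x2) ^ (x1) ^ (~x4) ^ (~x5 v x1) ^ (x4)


CNF with 7 clauses over 5 vars (32 assignments).
An assignment satisfies CNF iff every clause has >=1 true literal.
Check each row (bits = x1,x2,x3,x4,x5; clause T/F shown):
  row 0 [00000]: clauses=TTTFTTF -> 0
  row 1 [00001]: clauses=TTTFTFF -> 0
  row 2 [00010]: clauses=TTTFFTT -> 0
  row 3 [00011]: clauses=TTTFFFT -> 0
  row 4 [00100]: clauses=TTTFTTF -> 0
  row 5 [00101]: clauses=TTTFTFF -> 0
  row 6 [00110]: clauses=TTTFFTT -> 0
  row 7 [00111]: clauses=TTTFFFT -> 0
  row 8 [01000]: clauses=FFTFTTF -> 0
  row 9 [01001]: clauses=TTTFTFF -> 0
  row 10 [01010]: clauses=FFTFFTT -> 0
  row 11 [01011]: clauses=TTTFFFT -> 0
  row 12 [01100]: clauses=TTTFTTF -> 0
  row 13 [01101]: clauses=TTTFTFF -> 0
  row 14 [01110]: clauses=TTTFFTT -> 0
  row 15 [01111]: clauses=TTTFFFT -> 0
  row 16 [10000]: clauses=TTTTTTF -> 0
  row 17 [10001]: clauses=TTFTTTF -> 0
  row 18 [10010]: clauses=TTTTFTT -> 0
  row 19 [10011]: clauses=TTFTFTT -> 0
  row 20 [10100]: clauses=TTTTTTF -> 0
  row 21 [10101]: clauses=TTFTTTF -> 0
  row 22 [10110]: clauses=TTTTFTT -> 0
  row 23 [10111]: clauses=TTFTFTT -> 0
  row 24 [11000]: clauses=FFTTTTF -> 0
  row 25 [11001]: clauses=TTTTTTF -> 0
  row 26 [11010]: clauses=FFTTFTT -> 0
  row 27 [11011]: clauses=TTTTFTT -> 0
  row 28 [11100]: clauses=TTTTTTF -> 0
  row 29 [11101]: clauses=TTTTTTF -> 0
  row 30 [11110]: clauses=TTTTFTT -> 0
  row 31 [11111]: clauses=TTTTFTT -> 0
Full result column, 8 rows per line (x1,x2 fixed per line; x3,x4,x5 runs 000..111 left to right):
  rows 0-7 [x1,x2=00]: 00000000  (ones: 0)
  rows 8-15 [x1,x2=01]: 00000000  (ones: 0)
  rows 16-23 [x1,x2=10]: 00000000  (ones: 0)
  rows 24-31 [x1,x2=11]: 00000000  (ones: 0)
Satisfying assignments = 0+0+0+0 = 0

0


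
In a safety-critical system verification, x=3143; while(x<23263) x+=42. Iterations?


Step 1: x goes from 3143 toward 23263 by 42; the body runs while x<23263, so iterations = ceil((bound-start)/step)
Step 2: Distance=20120
Step 3: ceil(20120/42)=480

480


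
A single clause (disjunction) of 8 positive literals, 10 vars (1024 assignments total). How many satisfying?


Step 1: Total=2^10=1024
Step 2: Unsat when all 8 false: 2^2=4
Step 3: Sat=1024-4=1020

1020


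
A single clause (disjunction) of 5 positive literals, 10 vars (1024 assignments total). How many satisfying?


Step 1: Total=2^10=1024
Step 2: Unsat when all 5 false: 2^5=32
Step 3: Sat=1024-32=992

992


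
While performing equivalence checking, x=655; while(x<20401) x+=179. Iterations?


Step 1: x goes from 655 toward 20401 by 179; the body runs while x<20401, so iterations = ceil((bound-start)/step)
Step 2: Distance=19746
Step 3: ceil(19746/179)=111

111


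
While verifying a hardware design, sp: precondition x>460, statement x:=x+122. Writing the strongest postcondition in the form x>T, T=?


Formula: sp(P, x:=E) = exists old_x. (x = E[old_x/x]) AND P[old_x/x] (old_x is the value of x before the assignment; eliminate old_x by solving x = E[old_x/x] for old_x)
Step 1: Precondition P: x>460, i.e. old_x > 460
Step 2: Assignment gives x = old_x + 122, so old_x = x - 122
Step 3: Substitute into P: x - 122 > 460
Step 4: Simplify: x > 460+122 = 582

582


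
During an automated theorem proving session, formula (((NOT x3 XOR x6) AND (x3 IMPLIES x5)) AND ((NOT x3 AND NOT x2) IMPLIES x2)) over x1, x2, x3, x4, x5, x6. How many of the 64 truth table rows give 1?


Formula: (((NOT x3 XOR x6) AND (x3 IMPLIES x5)) AND ((NOT x3 AND NOT x2) IMPLIES x2)) over 6 vars (64 rows)
Evaluate each row (x1, x2, x3, x4, x5, x6 as bits, MSB first):
  row 0 [000000]: (((NOT 0 XOR 0) AND (0 IMPLIES 0)) AND ((NOT 0 AND NOT 0) IMPLIES 0)) -> 0
  row 1 [000001]: (((NOT 0 XOR 1) AND (0 IMPLIES 0)) AND ((NOT 0 AND NOT 0) IMPLIES 0)) -> 0
  row 2 [000010]: (((NOT 0 XOR 0) AND (0 IMPLIES 1)) AND ((NOT 0 AND NOT 0) IMPLIES 0)) -> 0
  row 3 [000011]: (((NOT 0 XOR 1) AND (0 IMPLIES 1)) AND ((NOT 0 AND NOT 0) IMPLIES 0)) -> 0
  row 4 [000100]: (((NOT 0 XOR 0) AND (0 IMPLIES 0)) AND ((NOT 0 AND NOT 0) IMPLIES 0)) -> 0
  (every remaining row is evaluated the same way; all 64 results are listed next)
Full result column, 8 rows per line (x1,x2,x3 fixed per line; x4,x5,x6 runs 000..111 left to right):
  rows 0-7 [x1,x2,x3=000]: 00000000  (ones: 0)
  rows 8-15 [x1,x2,x3=001]: 00010001  (ones: 2)
  rows 16-23 [x1,x2,x3=010]: 10101010  (ones: 4)
  rows 24-31 [x1,x2,x3=011]: 00010001  (ones: 2)
  rows 32-39 [x1,x2,x3=100]: 00000000  (ones: 0)
  rows 40-47 [x1,x2,x3=101]: 00010001  (ones: 2)
  rows 48-55 [x1,x2,x3=110]: 10101010  (ones: 4)
  rows 56-63 [x1,x2,x3=111]: 00010001  (ones: 2)
Count of 1-rows = 0+2+4+2+0+2+4+2 = 16

16


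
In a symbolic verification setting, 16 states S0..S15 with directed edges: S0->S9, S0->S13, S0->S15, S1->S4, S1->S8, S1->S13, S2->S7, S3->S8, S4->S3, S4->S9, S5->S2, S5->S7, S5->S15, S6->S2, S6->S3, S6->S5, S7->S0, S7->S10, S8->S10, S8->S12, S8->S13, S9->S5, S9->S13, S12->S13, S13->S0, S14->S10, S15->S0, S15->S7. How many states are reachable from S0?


BFS from S0:
  layer 0: {S0}
  layer 1: {S9, S13, S15}
  layer 2: {S5, S7}
  layer 3: {S2, S10}
Reachable set: {S0, S2, S5, S7, S9, S10, S13, S15}
Count = 8

8


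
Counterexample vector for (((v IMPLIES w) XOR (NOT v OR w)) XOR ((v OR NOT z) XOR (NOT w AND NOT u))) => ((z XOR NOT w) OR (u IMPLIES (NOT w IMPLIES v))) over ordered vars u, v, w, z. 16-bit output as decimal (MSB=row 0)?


F1 = (((v IMPLIES w) XOR (NOT v OR w)) XOR ((v OR NOT z) XOR (NOT w AND NOT u)))
F2 = ((z XOR NOT w) OR (u IMPLIES (NOT w IMPLIES v)))
Counterexample to F1=>F2 is where F1=1 and F2=0.
Evaluate each row (bits = u,v,w,z, MSB first):
  row 0 [0000]: F1=0 F2=1 -> F1&~F2 -> 0
  row 1 [0001]: F1=1 F2=1 -> F1&~F2 -> 0
  row 2 [0010]: F1=1 F2=1 -> F1&~F2 -> 0
  row 3 [0011]: F1=0 F2=1 -> F1&~F2 -> 0
  row 4 [0100]: F1=0 F2=1 -> F1&~F2 -> 0
  row 5 [0101]: F1=0 F2=1 -> F1&~F2 -> 0
  row 6 [0110]: F1=1 F2=1 -> F1&~F2 -> 0
  row 7 [0111]: F1=1 F2=1 -> F1&~F2 -> 0
  row 8 [1000]: F1=1 F2=1 -> F1&~F2 -> 0
  row 9 [1001]: F1=0 F2=0 -> F1&~F2 -> 0
  row 10 [1010]: F1=1 F2=1 -> F1&~F2 -> 0
  row 11 [1011]: F1=0 F2=1 -> F1&~F2 -> 0
  row 12 [1100]: F1=1 F2=1 -> F1&~F2 -> 0
  row 13 [1101]: F1=1 F2=1 -> F1&~F2 -> 0
  row 14 [1110]: F1=1 F2=1 -> F1&~F2 -> 0
  row 15 [1111]: F1=1 F2=1 -> F1&~F2 -> 0
Full result column, 4 rows per line (u,v fixed per line; w,z runs 00..11 left to right):
  rows 0-3 [u,v=00]: 0000  = hex 0
  rows 4-7 [u,v=01]: 0000  = hex 0
  rows 8-11 [u,v=10]: 0000  = hex 0
  rows 12-15 [u,v=11]: 0000  = hex 0
Counterexample vector (row 0 .. row 15) = 0000000000000000
Output column grouped in 4s = 0000 0000 0000 0000 = 0x0000
Convert to decimal digit by digit (value = value*16 + digit):
  0 -> 0
  0*16 + 0 = 0
  0*16 + 0 = 0
  0*16 + 0 = 0
Decimal = 0

0


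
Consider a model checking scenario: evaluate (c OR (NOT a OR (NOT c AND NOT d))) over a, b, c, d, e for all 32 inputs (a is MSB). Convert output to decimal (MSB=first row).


Formula: (c OR (NOT a OR (NOT c AND NOT d))) over a, b, c, d, e (32 rows)
Evaluate each row (bits = a,b,c,d,e, MSB first):
  row 0 [00000]: (0 OR (NOT 0 OR (NOT 0 AND NOT 0))) -> 1
  row 1 [00001]: (0 OR (NOT 0 OR (NOT 0 AND NOT 0))) -> 1
  row 2 [00010]: (0 OR (NOT 0 OR (NOT 0 AND NOT 1))) -> 1
  row 3 [00011]: (0 OR (NOT 0 OR (NOT 0 AND NOT 1))) -> 1
  row 4 [00100]: (1 OR (NOT 0 OR (NOT 1 AND NOT 0))) -> 1
  row 5 [00101]: (1 OR (NOT 0 OR (NOT 1 AND NOT 0))) -> 1
  row 6 [00110]: (1 OR (NOT 0 OR (NOT 1 AND NOT 1))) -> 1
  row 7 [00111]: (1 OR (NOT 0 OR (NOT 1 AND NOT 1))) -> 1
  row 8 [01000]: (0 OR (NOT 0 OR (NOT 0 AND NOT 0))) -> 1
  row 9 [01001]: (0 OR (NOT 0 OR (NOT 0 AND NOT 0))) -> 1
  row 10 [01010]: (0 OR (NOT 0 OR (NOT 0 AND NOT 1))) -> 1
  row 11 [01011]: (0 OR (NOT 0 OR (NOT 0 AND NOT 1))) -> 1
  row 12 [01100]: (1 OR (NOT 0 OR (NOT 1 AND NOT 0))) -> 1
  row 13 [01101]: (1 OR (NOT 0 OR (NOT 1 AND NOT 0))) -> 1
  row 14 [01110]: (1 OR (NOT 0 OR (NOT 1 AND NOT 1))) -> 1
  row 15 [01111]: (1 OR (NOT 0 OR (NOT 1 AND NOT 1))) -> 1
  row 16 [10000]: (0 OR (NOT 1 OR (NOT 0 AND NOT 0))) -> 1
  row 17 [10001]: (0 OR (NOT 1 OR (NOT 0 AND NOT 0))) -> 1
  row 18 [10010]: (0 OR (NOT 1 OR (NOT 0 AND NOT 1))) -> 0
  row 19 [10011]: (0 OR (NOT 1 OR (NOT 0 AND NOT 1))) -> 0
  row 20 [10100]: (1 OR (NOT 1 OR (NOT 1 AND NOT 0))) -> 1
  row 21 [10101]: (1 OR (NOT 1 OR (NOT 1 AND NOT 0))) -> 1
  row 22 [10110]: (1 OR (NOT 1 OR (NOT 1 AND NOT 1))) -> 1
  row 23 [10111]: (1 OR (NOT 1 OR (NOT 1 AND NOT 1))) -> 1
  row 24 [11000]: (0 OR (NOT 1 OR (NOT 0 AND NOT 0))) -> 1
  row 25 [11001]: (0 OR (NOT 1 OR (NOT 0 AND NOT 0))) -> 1
  row 26 [11010]: (0 OR (NOT 1 OR (NOT 0 AND NOT 1))) -> 0
  row 27 [11011]: (0 OR (NOT 1 OR (NOT 0 AND NOT 1))) -> 0
  row 28 [11100]: (1 OR (NOT 1 OR (NOT 1 AND NOT 0))) -> 1
  row 29 [11101]: (1 OR (NOT 1 OR (NOT 1 AND NOT 0))) -> 1
  row 30 [11110]: (1 OR (NOT 1 OR (NOT 1 AND NOT 1))) -> 1
  row 31 [11111]: (1 OR (NOT 1 OR (NOT 1 AND NOT 1))) -> 1
Full result column, 4 rows per line (a,b,c fixed per line; d,e runs 00..11 left to right):
  rows 0-3 [a,b,c=000]: 1111  = hex F
  rows 4-7 [a,b,c=001]: 1111  = hex F
  rows 8-11 [a,b,c=010]: 1111  = hex F
  rows 12-15 [a,b,c=011]: 1111  = hex F
  rows 16-19 [a,b,c=100]: 1100  = hex C
  rows 20-23 [a,b,c=101]: 1111  = hex F
  rows 24-27 [a,b,c=110]: 1100  = hex C
  rows 28-31 [a,b,c=111]: 1111  = hex F
Output column (row 0 .. row 31) = 11111111111111111100111111001111
Output column grouped in 4s = 1111 1111 1111 1111 1100 1111 1100 1111 = 0xFFFFCFCF
Convert to decimal digit by digit (value = value*16 + digit):
  F -> 15
  15*16 + 15 (F) = 255
  255*16 + 15 (F) = 4095
  4095*16 + 15 (F) = 65535
  65535*16 + 12 (C) = 1048572
  1048572*16 + 15 (F) = 16777167
  16777167*16 + 12 (C) = 268434684
  268434684*16 + 15 (F) = 4294954959
Decimal = 4294954959

4294954959


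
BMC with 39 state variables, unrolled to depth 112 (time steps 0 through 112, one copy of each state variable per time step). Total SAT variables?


BMC unrolls to depth k, creating one copy of each state var for steps 0..k.
Step count = 112 + 1 = 113 (steps 0 through 112)
Vars per step = 39
Total = 39 * 113 = 4407

4407


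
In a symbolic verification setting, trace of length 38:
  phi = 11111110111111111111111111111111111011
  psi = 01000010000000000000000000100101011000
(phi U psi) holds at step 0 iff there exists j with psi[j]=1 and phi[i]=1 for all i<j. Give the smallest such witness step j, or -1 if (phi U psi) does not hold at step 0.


(phi U psi) at 0: need smallest j with psi[j]=1 and phi[i]=1 for all i in [0,j).
Scan from step 0:
  step 0: phi=1, psi=0 -> continue
  step 1: psi=1 and phi held for [0,1) -> witness found
Witness step = 1

1


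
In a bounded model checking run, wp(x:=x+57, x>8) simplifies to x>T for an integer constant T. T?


Formula: wp(x:=E, P) = P[E/x] (substitute E for x in postcondition)
Step 1: Postcondition: x>8
Step 2: Substitute x+57 for x: x+57>8
Step 3: Solve for x: x > 8-57 = -49

-49


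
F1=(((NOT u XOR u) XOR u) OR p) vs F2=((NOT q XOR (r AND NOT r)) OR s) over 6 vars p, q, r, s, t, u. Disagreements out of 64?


F1 = (((NOT u XOR u) XOR u) OR p)
F2 = ((NOT q XOR (r AND NOT r)) OR s)
Evaluate both on each of 64 rows (bits = p,q,r,s,t,u):
  row 0 [000000]: F1=1 F2=1 -> 0
  row 1 [000001]: F1=0 F2=1 (differ) -> 1
  row 2 [000010]: F1=1 F2=1 -> 0
  row 3 [000011]: F1=0 F2=1 (differ) -> 1
  row 4 [000100]: F1=1 F2=1 -> 0
  (every remaining row is evaluated the same way; all 64 results are listed next)
Full result column, 8 rows per line (p,q,r fixed per line; s,t,u runs 000..111 left to right):
  rows 0-7 [p,q,r=000]: 01010101  (ones: 4)
  rows 8-15 [p,q,r=001]: 01010101  (ones: 4)
  rows 16-23 [p,q,r=010]: 10100101  (ones: 4)
  rows 24-31 [p,q,r=011]: 10100101  (ones: 4)
  rows 32-39 [p,q,r=100]: 00000000  (ones: 0)
  rows 40-47 [p,q,r=101]: 00000000  (ones: 0)
  rows 48-55 [p,q,r=110]: 11110000  (ones: 4)
  rows 56-63 [p,q,r=111]: 11110000  (ones: 4)
Disagreements = 4+4+4+4+0+0+4+4 = 24

24


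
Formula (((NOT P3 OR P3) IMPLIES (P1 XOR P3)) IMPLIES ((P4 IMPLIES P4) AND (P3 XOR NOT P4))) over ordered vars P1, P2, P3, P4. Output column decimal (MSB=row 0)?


Formula: (((NOT P3 OR P3) IMPLIES (P1 XOR P3)) IMPLIES ((P4 IMPLIES P4) AND (P3 XOR NOT P4))) over P1, P2, P3, P4 (16 rows)
Evaluate each row (bits = P1,P2,P3,P4, MSB first):
  row 0 [0000]: (((NOT 0 OR 0) IMPLIES (0 XOR 0)) IMPLIES ((0 IMPLIES 0) AND (0 XOR NOT 0))) -> 1
  row 1 [0001]: (((NOT 0 OR 0) IMPLIES (0 XOR 0)) IMPLIES ((1 IMPLIES 1) AND (0 XOR NOT 1))) -> 1
  row 2 [0010]: (((NOT 1 OR 1) IMPLIES (0 XOR 1)) IMPLIES ((0 IMPLIES 0) AND (1 XOR NOT 0))) -> 0
  row 3 [0011]: (((NOT 1 OR 1) IMPLIES (0 XOR 1)) IMPLIES ((1 IMPLIES 1) AND (1 XOR NOT 1))) -> 1
  row 4 [0100]: (((NOT 0 OR 0) IMPLIES (0 XOR 0)) IMPLIES ((0 IMPLIES 0) AND (0 XOR NOT 0))) -> 1
  row 5 [0101]: (((NOT 0 OR 0) IMPLIES (0 XOR 0)) IMPLIES ((1 IMPLIES 1) AND (0 XOR NOT 1))) -> 1
  row 6 [0110]: (((NOT 1 OR 1) IMPLIES (0 XOR 1)) IMPLIES ((0 IMPLIES 0) AND (1 XOR NOT 0))) -> 0
  row 7 [0111]: (((NOT 1 OR 1) IMPLIES (0 XOR 1)) IMPLIES ((1 IMPLIES 1) AND (1 XOR NOT 1))) -> 1
  row 8 [1000]: (((NOT 0 OR 0) IMPLIES (1 XOR 0)) IMPLIES ((0 IMPLIES 0) AND (0 XOR NOT 0))) -> 1
  row 9 [1001]: (((NOT 0 OR 0) IMPLIES (1 XOR 0)) IMPLIES ((1 IMPLIES 1) AND (0 XOR NOT 1))) -> 0
  row 10 [1010]: (((NOT 1 OR 1) IMPLIES (1 XOR 1)) IMPLIES ((0 IMPLIES 0) AND (1 XOR NOT 0))) -> 1
  row 11 [1011]: (((NOT 1 OR 1) IMPLIES (1 XOR 1)) IMPLIES ((1 IMPLIES 1) AND (1 XOR NOT 1))) -> 1
  row 12 [1100]: (((NOT 0 OR 0) IMPLIES (1 XOR 0)) IMPLIES ((0 IMPLIES 0) AND (0 XOR NOT 0))) -> 1
  row 13 [1101]: (((NOT 0 OR 0) IMPLIES (1 XOR 0)) IMPLIES ((1 IMPLIES 1) AND (0 XOR NOT 1))) -> 0
  row 14 [1110]: (((NOT 1 OR 1) IMPLIES (1 XOR 1)) IMPLIES ((0 IMPLIES 0) AND (1 XOR NOT 0))) -> 1
  row 15 [1111]: (((NOT 1 OR 1) IMPLIES (1 XOR 1)) IMPLIES ((1 IMPLIES 1) AND (1 XOR NOT 1))) -> 1
Full result column, 4 rows per line (P1,P2 fixed per line; P3,P4 runs 00..11 left to right):
  rows 0-3 [P1,P2=00]: 1101  = hex D
  rows 4-7 [P1,P2=01]: 1101  = hex D
  rows 8-11 [P1,P2=10]: 1011  = hex B
  rows 12-15 [P1,P2=11]: 1011  = hex B
Output column (row 0 .. row 15) = 1101110110111011
Output column grouped in 4s = 1101 1101 1011 1011 = 0xDDBB
Convert to decimal digit by digit (value = value*16 + digit):
  D -> 13
  13*16 + 13 (D) = 221
  221*16 + 11 (B) = 3547
  3547*16 + 11 (B) = 56763
Decimal = 56763

56763


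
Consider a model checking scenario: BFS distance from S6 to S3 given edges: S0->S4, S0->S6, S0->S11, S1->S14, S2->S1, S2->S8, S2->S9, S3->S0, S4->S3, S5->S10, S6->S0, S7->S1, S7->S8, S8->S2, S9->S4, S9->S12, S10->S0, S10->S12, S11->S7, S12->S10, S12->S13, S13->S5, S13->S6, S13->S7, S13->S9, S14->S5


BFS layer-by-layer from S6:
  dist 0: {S6}
  dist 1: {S0}
  dist 2: {S4, S11}
  dist 3: {S3, S7}
  -> S3 reached at distance 3
Shortest path length = 3

3


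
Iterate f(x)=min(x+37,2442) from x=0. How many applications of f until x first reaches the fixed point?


Step 1: x=0, cap=2442, increment=37
Step 2: x grows by 37 each step until capped at 2442; fixed point is x=2442
Step 3: iterations = ceil(2442/37) = 66

66


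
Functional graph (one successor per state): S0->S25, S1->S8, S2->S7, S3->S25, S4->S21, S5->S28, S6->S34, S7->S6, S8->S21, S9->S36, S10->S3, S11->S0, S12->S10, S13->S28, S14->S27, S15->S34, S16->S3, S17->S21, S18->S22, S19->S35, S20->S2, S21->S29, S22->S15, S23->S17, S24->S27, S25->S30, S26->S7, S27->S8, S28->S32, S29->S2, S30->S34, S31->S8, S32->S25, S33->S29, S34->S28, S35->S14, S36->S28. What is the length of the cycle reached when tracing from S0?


Trace from S0 until a state repeats:
  S0 -> S25 -> S30 -> S34 -> S28 -> S32 -> S25
S25 first seen at step 1, revisited at step 6.
Cycle length = 6 - 1 = 5

5


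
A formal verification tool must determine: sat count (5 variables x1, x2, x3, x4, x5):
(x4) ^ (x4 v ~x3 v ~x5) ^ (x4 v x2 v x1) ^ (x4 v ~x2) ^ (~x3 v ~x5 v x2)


CNF with 5 clauses over 5 vars (32 assignments).
An assignment satisfies CNF iff every clause has >=1 true literal.
Check each row (bits = x1,x2,x3,x4,x5; clause T/F shown):
  row 0 [00000]: clauses=FTFTT -> 0
  row 1 [00001]: clauses=FTFTT -> 0
  row 2 [00010]: clauses=TTTTT -> 1
  row 3 [00011]: clauses=TTTTT -> 1
  row 4 [00100]: clauses=FTFTT -> 0
  row 5 [00101]: clauses=FFFTF -> 0
  row 6 [00110]: clauses=TTTTT -> 1
  row 7 [00111]: clauses=TTTTF -> 0
  row 8 [01000]: clauses=FTTFT -> 0
  row 9 [01001]: clauses=FTTFT -> 0
  row 10 [01010]: clauses=TTTTT -> 1
  row 11 [01011]: clauses=TTTTT -> 1
  row 12 [01100]: clauses=FTTFT -> 0
  row 13 [01101]: clauses=FFTFT -> 0
  row 14 [01110]: clauses=TTTTT -> 1
  row 15 [01111]: clauses=TTTTT -> 1
  row 16 [10000]: clauses=FTTTT -> 0
  row 17 [10001]: clauses=FTTTT -> 0
  row 18 [10010]: clauses=TTTTT -> 1
  row 19 [10011]: clauses=TTTTT -> 1
  row 20 [10100]: clauses=FTTTT -> 0
  row 21 [10101]: clauses=FFTTF -> 0
  row 22 [10110]: clauses=TTTTT -> 1
  row 23 [10111]: clauses=TTTTF -> 0
  row 24 [11000]: clauses=FTTFT -> 0
  row 25 [11001]: clauses=FTTFT -> 0
  row 26 [11010]: clauses=TTTTT -> 1
  row 27 [11011]: clauses=TTTTT -> 1
  row 28 [11100]: clauses=FTTFT -> 0
  row 29 [11101]: clauses=FFTFT -> 0
  row 30 [11110]: clauses=TTTTT -> 1
  row 31 [11111]: clauses=TTTTT -> 1
Full result column, 8 rows per line (x1,x2 fixed per line; x3,x4,x5 runs 000..111 left to right):
  rows 0-7 [x1,x2=00]: 00110010  (ones: 3)
  rows 8-15 [x1,x2=01]: 00110011  (ones: 4)
  rows 16-23 [x1,x2=10]: 00110010  (ones: 3)
  rows 24-31 [x1,x2=11]: 00110011  (ones: 4)
Satisfying assignments = 3+4+3+4 = 14

14
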